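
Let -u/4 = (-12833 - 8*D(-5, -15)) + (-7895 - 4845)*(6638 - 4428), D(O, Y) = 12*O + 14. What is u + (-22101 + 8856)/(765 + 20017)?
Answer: 2341538268475/20782 ≈ 1.1267e+8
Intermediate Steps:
D(O, Y) = 14 + 12*O
u = 112671460 (u = -4*((-12833 - 8*(14 + 12*(-5))) + (-7895 - 4845)*(6638 - 4428)) = -4*((-12833 - 8*(14 - 60)) - 12740*2210) = -4*((-12833 - 8*(-46)) - 28155400) = -4*((-12833 + 368) - 28155400) = -4*(-12465 - 28155400) = -4*(-28167865) = 112671460)
u + (-22101 + 8856)/(765 + 20017) = 112671460 + (-22101 + 8856)/(765 + 20017) = 112671460 - 13245/20782 = 2341538268475/20782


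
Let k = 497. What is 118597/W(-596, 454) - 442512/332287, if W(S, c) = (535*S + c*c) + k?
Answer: -89078885803/37298218889 ≈ -2.3883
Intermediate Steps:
W(S, c) = 497 + c**2 + 535*S (W(S, c) = (535*S + c*c) + 497 = (535*S + c**2) + 497 = (c**2 + 535*S) + 497 = 497 + c**2 + 535*S)
118597/W(-596, 454) - 442512/332287 = 118597/(497 + 454**2 + 535*(-596)) - 442512/332287 = 118597/(497 + 206116 - 318860) - 442512*1/332287 = 118597/(-112247) - 442512/332287 = 118597*(-1/112247) - 442512/332287 = -118597/112247 - 442512/332287 = -89078885803/37298218889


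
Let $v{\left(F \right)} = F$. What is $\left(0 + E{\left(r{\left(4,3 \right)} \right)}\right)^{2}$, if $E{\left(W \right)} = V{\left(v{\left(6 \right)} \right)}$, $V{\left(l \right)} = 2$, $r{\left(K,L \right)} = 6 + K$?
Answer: $4$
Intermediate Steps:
$E{\left(W \right)} = 2$
$\left(0 + E{\left(r{\left(4,3 \right)} \right)}\right)^{2} = \left(0 + 2\right)^{2} = 2^{2} = 4$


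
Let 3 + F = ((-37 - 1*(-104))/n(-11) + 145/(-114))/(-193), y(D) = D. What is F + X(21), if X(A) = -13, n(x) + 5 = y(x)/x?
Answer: -699955/44004 ≈ -15.907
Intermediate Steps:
n(x) = -4 (n(x) = -5 + x/x = -5 + 1 = -4)
F = -127903/44004 (F = -3 + ((-37 - 1*(-104))/(-4) + 145/(-114))/(-193) = -3 + ((-37 + 104)*(-¼) + 145*(-1/114))*(-1/193) = -3 + (67*(-¼) - 145/114)*(-1/193) = -3 + (-67/4 - 145/114)*(-1/193) = -3 - 4109/228*(-1/193) = -3 + 4109/44004 = -127903/44004 ≈ -2.9066)
F + X(21) = -127903/44004 - 13 = -699955/44004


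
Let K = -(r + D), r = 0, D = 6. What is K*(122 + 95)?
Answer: -1302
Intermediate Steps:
K = -6 (K = -(0 + 6) = -1*6 = -6)
K*(122 + 95) = -6*(122 + 95) = -6*217 = -1302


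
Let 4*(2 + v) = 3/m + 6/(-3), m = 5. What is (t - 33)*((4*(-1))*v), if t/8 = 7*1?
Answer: 1081/5 ≈ 216.20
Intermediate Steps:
v = -47/20 (v = -2 + (3/5 + 6/(-3))/4 = -2 + (3*(⅕) + 6*(-⅓))/4 = -2 + (⅗ - 2)/4 = -2 + (¼)*(-7/5) = -2 - 7/20 = -47/20 ≈ -2.3500)
t = 56 (t = 8*(7*1) = 8*7 = 56)
(t - 33)*((4*(-1))*v) = (56 - 33)*((4*(-1))*(-47/20)) = 23*(-4*(-47/20)) = 23*(47/5) = 1081/5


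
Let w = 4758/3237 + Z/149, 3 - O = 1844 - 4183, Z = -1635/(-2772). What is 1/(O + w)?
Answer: 11427108/26779128643 ≈ 0.00042672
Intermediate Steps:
Z = 545/924 (Z = -1635*(-1/2772) = 545/924 ≈ 0.58983)
O = 2342 (O = 3 - (1844 - 4183) = 3 - 1*(-2339) = 3 + 2339 = 2342)
w = 16841707/11427108 (w = 4758/3237 + (545/924)/149 = 4758*(1/3237) + (545/924)*(1/149) = 122/83 + 545/137676 = 16841707/11427108 ≈ 1.4738)
1/(O + w) = 1/(2342 + 16841707/11427108) = 1/(26779128643/11427108) = 11427108/26779128643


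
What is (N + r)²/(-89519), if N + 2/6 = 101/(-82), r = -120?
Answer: -894309025/5417331804 ≈ -0.16508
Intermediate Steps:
N = -385/246 (N = -⅓ + 101/(-82) = -⅓ + 101*(-1/82) = -⅓ - 101/82 = -385/246 ≈ -1.5650)
(N + r)²/(-89519) = (-385/246 - 120)²/(-89519) = (-29905/246)²*(-1/89519) = (894309025/60516)*(-1/89519) = -894309025/5417331804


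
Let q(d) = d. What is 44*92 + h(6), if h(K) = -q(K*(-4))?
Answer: 4072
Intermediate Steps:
h(K) = 4*K (h(K) = -K*(-4) = -(-4)*K = 4*K)
44*92 + h(6) = 44*92 + 4*6 = 4048 + 24 = 4072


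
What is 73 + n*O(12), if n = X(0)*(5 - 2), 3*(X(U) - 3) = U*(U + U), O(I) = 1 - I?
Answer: -26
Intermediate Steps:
X(U) = 3 + 2*U**2/3 (X(U) = 3 + (U*(U + U))/3 = 3 + (U*(2*U))/3 = 3 + (2*U**2)/3 = 3 + 2*U**2/3)
n = 9 (n = (3 + (2/3)*0**2)*(5 - 2) = (3 + (2/3)*0)*3 = (3 + 0)*3 = 3*3 = 9)
73 + n*O(12) = 73 + 9*(1 - 1*12) = 73 + 9*(1 - 12) = 73 + 9*(-11) = 73 - 99 = -26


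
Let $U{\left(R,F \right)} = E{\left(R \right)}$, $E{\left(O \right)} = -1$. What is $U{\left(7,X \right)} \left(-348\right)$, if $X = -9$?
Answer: $348$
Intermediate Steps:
$U{\left(R,F \right)} = -1$
$U{\left(7,X \right)} \left(-348\right) = \left(-1\right) \left(-348\right) = 348$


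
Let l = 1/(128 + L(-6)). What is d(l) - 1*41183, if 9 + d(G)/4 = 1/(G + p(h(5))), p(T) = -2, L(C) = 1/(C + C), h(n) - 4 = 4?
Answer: -63026921/1529 ≈ -41221.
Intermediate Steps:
h(n) = 8 (h(n) = 4 + 4 = 8)
L(C) = 1/(2*C)
l = 12/1535 (l = 1/(128 + (½)/(-6)) = 1/(128 + (½)*(-⅙)) = 1/(128 - 1/12) = 1/(1535/12) = 12/1535 ≈ 0.0078176)
d(G) = -36 + 4/(-2 + G) (d(G) = -36 + 4/(G - 2) = -36 + 4/(-2 + G))
d(l) - 1*41183 = 4*(19 - 9*12/1535)/(-2 + 12/1535) - 1*41183 = 4*(19 - 108/1535)/(-3058/1535) - 41183 = 4*(-1535/3058)*(29057/1535) - 41183 = -58114/1529 - 41183 = -63026921/1529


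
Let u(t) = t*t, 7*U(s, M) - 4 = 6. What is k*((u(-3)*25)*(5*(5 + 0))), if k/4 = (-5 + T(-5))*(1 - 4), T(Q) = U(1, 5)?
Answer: 1687500/7 ≈ 2.4107e+5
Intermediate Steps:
U(s, M) = 10/7 (U(s, M) = 4/7 + (⅐)*6 = 4/7 + 6/7 = 10/7)
T(Q) = 10/7
u(t) = t²
k = 300/7 (k = 4*((-5 + 10/7)*(1 - 4)) = 4*(-25/7*(-3)) = 4*(75/7) = 300/7 ≈ 42.857)
k*((u(-3)*25)*(5*(5 + 0))) = 300*(((-3)²*25)*(5*(5 + 0)))/7 = 300*((9*25)*(5*5))/7 = 300*(225*25)/7 = (300/7)*5625 = 1687500/7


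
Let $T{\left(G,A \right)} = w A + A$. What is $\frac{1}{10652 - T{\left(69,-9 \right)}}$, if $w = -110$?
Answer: $\frac{1}{9671} \approx 0.0001034$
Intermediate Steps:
$T{\left(G,A \right)} = - 109 A$ ($T{\left(G,A \right)} = - 110 A + A = - 109 A$)
$\frac{1}{10652 - T{\left(69,-9 \right)}} = \frac{1}{10652 - \left(-109\right) \left(-9\right)} = \frac{1}{10652 - 981} = \frac{1}{9671}$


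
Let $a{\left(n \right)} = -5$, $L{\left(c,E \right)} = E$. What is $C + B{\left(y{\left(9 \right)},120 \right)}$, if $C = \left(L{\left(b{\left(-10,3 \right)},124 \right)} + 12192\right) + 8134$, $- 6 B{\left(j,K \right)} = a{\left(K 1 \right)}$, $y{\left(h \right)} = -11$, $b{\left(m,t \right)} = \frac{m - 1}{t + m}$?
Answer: $\frac{122705}{6} \approx 20451.0$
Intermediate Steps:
$b{\left(m,t \right)} = \frac{-1 + m}{m + t}$
$B{\left(j,K \right)} = \frac{5}{6}$ ($B{\left(j,K \right)} = \left(- \frac{1}{6}\right) \left(-5\right) = \frac{5}{6}$)
$C = 20450$ ($C = \left(124 + 12192\right) + 8134 = 12316 + 8134 = 20450$)
$C + B{\left(y{\left(9 \right)},120 \right)} = 20450 + \frac{5}{6} = \frac{122705}{6}$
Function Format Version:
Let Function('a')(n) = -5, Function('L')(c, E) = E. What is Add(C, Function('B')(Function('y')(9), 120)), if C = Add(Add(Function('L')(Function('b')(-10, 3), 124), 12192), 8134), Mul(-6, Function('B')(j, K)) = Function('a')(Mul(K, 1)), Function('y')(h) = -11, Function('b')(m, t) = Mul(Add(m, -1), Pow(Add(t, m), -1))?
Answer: Rational(122705, 6) ≈ 20451.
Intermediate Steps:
Function('b')(m, t) = Mul(Pow(Add(m, t), -1), Add(-1, m)) (Function('b')(m, t) = Mul(Add(-1, m), Pow(Add(m, t), -1)) = Mul(Pow(Add(m, t), -1), Add(-1, m)))
Function('B')(j, K) = Rational(5, 6) (Function('B')(j, K) = Mul(Rational(-1, 6), -5) = Rational(5, 6))
C = 20450 (C = Add(Add(124, 12192), 8134) = Add(12316, 8134) = 20450)
Add(C, Function('B')(Function('y')(9), 120)) = Add(20450, Rational(5, 6)) = Rational(122705, 6)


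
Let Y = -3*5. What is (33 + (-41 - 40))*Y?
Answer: 720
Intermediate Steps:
Y = -15
(33 + (-41 - 40))*Y = (33 + (-41 - 40))*(-15) = (33 - 81)*(-15) = -48*(-15) = 720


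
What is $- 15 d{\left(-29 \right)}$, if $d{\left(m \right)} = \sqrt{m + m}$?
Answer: $- 15 i \sqrt{58} \approx - 114.24 i$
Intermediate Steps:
$d{\left(m \right)} = \sqrt{2} \sqrt{m}$ ($d{\left(m \right)} = \sqrt{2 m} = \sqrt{2} \sqrt{m}$)
$- 15 d{\left(-29 \right)} = - 15 \sqrt{2} \sqrt{-29} = - 15 \sqrt{2} i \sqrt{29} = - 15 i \sqrt{58}$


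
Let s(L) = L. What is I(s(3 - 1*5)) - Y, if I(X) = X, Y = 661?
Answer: -663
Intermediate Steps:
I(s(3 - 1*5)) - Y = (3 - 1*5) - 1*661 = (3 - 5) - 661 = -2 - 661 = -663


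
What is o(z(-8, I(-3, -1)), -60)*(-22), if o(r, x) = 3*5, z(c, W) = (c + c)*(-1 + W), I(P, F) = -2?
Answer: -330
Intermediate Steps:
z(c, W) = 2*c*(-1 + W) (z(c, W) = (2*c)*(-1 + W) = 2*c*(-1 + W))
o(r, x) = 15
o(z(-8, I(-3, -1)), -60)*(-22) = 15*(-22) = -330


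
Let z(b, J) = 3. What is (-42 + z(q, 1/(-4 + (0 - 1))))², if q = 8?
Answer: 1521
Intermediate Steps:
(-42 + z(q, 1/(-4 + (0 - 1))))² = (-42 + 3)² = (-39)² = 1521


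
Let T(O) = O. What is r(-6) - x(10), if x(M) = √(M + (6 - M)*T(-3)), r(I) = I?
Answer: -6 - √22 ≈ -10.690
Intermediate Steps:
x(M) = √(-18 + 4*M) (x(M) = √(M + (6 - M)*(-3)) = √(M + (-18 + 3*M)) = √(-18 + 4*M))
r(-6) - x(10) = -6 - √(-18 + 4*10) = -6 - √(-18 + 40) = -6 - √22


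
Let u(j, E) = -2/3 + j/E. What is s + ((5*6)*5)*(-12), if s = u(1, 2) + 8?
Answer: -10753/6 ≈ -1792.2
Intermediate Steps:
u(j, E) = -2/3 + j/E (u(j, E) = -2*1/3 + j/E = -2/3 + j/E)
s = 47/6 (s = (-2/3 + 1/2) + 8 = -1/6 + 8 = 47/6 ≈ 7.8333)
s + ((5*6)*5)*(-12) = 47/6 + ((5*6)*5)*(-12) = 47/6 + (30*5)*(-12) = 47/6 + 150*(-12) = 47/6 - 1800 = -10753/6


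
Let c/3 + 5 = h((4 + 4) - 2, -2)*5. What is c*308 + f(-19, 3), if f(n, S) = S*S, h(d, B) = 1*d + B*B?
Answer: 41589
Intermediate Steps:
h(d, B) = d + B**2
f(n, S) = S**2
c = 135 (c = -15 + 3*((((4 + 4) - 2) + (-2)**2)*5) = -15 + 3*(((8 - 2) + 4)*5) = -15 + 3*((6 + 4)*5) = -15 + 3*(10*5) = -15 + 3*50 = -15 + 150 = 135)
c*308 + f(-19, 3) = 135*308 + 3**2 = 41580 + 9 = 41589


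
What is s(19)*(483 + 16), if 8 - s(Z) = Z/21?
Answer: 74351/21 ≈ 3540.5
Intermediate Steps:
s(Z) = 8 - Z/21
s(19)*(483 + 16) = (8 - 1/21*19)*(483 + 16) = (8 - 19/21)*499 = (149/21)*499 = 74351/21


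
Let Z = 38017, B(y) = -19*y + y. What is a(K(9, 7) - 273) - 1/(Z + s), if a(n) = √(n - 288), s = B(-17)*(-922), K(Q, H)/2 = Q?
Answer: 1/244115 + I*√543 ≈ 4.0964e-6 + 23.302*I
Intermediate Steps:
K(Q, H) = 2*Q
B(y) = -18*y
s = -282132 (s = -18*(-17)*(-922) = 306*(-922) = -282132)
a(n) = √(-288 + n)
a(K(9, 7) - 273) - 1/(Z + s) = √(-288 + (2*9 - 273)) - 1/(38017 - 282132) = √(-288 + (18 - 273)) - 1/(-244115) = √(-288 - 255) - 1*(-1/244115) = √(-543) + 1/244115 = I*√543 + 1/244115 = 1/244115 + I*√543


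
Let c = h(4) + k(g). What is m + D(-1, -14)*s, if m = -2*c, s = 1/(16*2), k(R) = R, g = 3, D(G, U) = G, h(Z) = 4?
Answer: -449/32 ≈ -14.031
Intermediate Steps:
s = 1/32 ≈ 0.031250
c = 7 (c = 4 + 3 = 7)
m = -14 (m = -2*7 = -14)
m + D(-1, -14)*s = -14 - 1*1/32 = -14 - 1/32 = -449/32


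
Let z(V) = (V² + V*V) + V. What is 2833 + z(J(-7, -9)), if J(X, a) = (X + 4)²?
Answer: 3004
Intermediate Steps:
J(X, a) = (4 + X)²
z(V) = V + 2*V² (z(V) = (V² + V²) + V = 2*V² + V = V + 2*V²)
2833 + z(J(-7, -9)) = 2833 + (4 - 7)²*(1 + 2*(4 - 7)²) = 2833 + (-3)²*(1 + 2*(-3)²) = 2833 + 9*(1 + 2*9) = 2833 + 9*(1 + 18) = 2833 + 9*19 = 2833 + 171 = 3004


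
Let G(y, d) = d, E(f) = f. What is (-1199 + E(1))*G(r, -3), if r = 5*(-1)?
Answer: 3594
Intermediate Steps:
r = -5
(-1199 + E(1))*G(r, -3) = (-1199 + 1)*(-3) = -1198*(-3) = 3594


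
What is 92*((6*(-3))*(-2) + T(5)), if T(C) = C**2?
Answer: 5612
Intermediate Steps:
92*((6*(-3))*(-2) + T(5)) = 92*((6*(-3))*(-2) + 5**2) = 92*(-18*(-2) + 25) = 92*(36 + 25) = 92*61 = 5612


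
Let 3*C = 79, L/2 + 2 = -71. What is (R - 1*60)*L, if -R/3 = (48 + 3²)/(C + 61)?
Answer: 1185009/131 ≈ 9045.9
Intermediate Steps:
L = -146 (L = -4 + 2*(-71) = -4 - 142 = -146)
C = 79/3 (C = (⅓)*79 = 79/3 ≈ 26.333)
R = -513/262 (R = -3*(48 + 3²)/(79/3 + 61) = -3*(48 + 9)/262/3 = -171*3/262 = -3*171/262 = -513/262 ≈ -1.9580)
(R - 1*60)*L = (-513/262 - 1*60)*(-146) = (-513/262 - 60)*(-146) = -16233/262*(-146) = 1185009/131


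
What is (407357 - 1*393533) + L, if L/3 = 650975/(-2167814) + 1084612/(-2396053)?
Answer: 6526622690639589/472199748922 ≈ 13822.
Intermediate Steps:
L = -1066638458139/472199748922 (L = 3*(650975/(-2167814) + 1084612/(-2396053)) = 3*(650975*(-1/2167814) + 1084612*(-1/2396053)) = 3*(-650975/2167814 - 1084612/2396053) = 3*(-355546152713/472199748922) = -1066638458139/472199748922 ≈ -2.2589)
(407357 - 1*393533) + L = (407357 - 1*393533) - 1066638458139/472199748922 = (407357 - 393533) - 1066638458139/472199748922 = 13824 - 1066638458139/472199748922 = 6526622690639589/472199748922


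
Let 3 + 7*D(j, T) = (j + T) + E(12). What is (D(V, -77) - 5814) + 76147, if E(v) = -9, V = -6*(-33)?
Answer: 492440/7 ≈ 70349.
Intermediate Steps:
V = 198
D(j, T) = -12/7 + T/7 + j/7 (D(j, T) = -3/7 + ((j + T) - 9)/7 = -3/7 + ((T + j) - 9)/7 = -3/7 + (-9 + T + j)/7 = -3/7 + (-9/7 + T/7 + j/7) = -12/7 + T/7 + j/7)
(D(V, -77) - 5814) + 76147 = ((-12/7 + (⅐)*(-77) + (⅐)*198) - 5814) + 76147 = ((-12/7 - 11 + 198/7) - 5814) + 76147 = (109/7 - 5814) + 76147 = -40589/7 + 76147 = 492440/7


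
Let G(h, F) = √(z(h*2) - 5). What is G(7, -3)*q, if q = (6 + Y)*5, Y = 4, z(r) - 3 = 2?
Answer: 0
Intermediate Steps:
z(r) = 5 (z(r) = 3 + 2 = 5)
G(h, F) = 0 (G(h, F) = √(5 - 5) = √0 = 0)
q = 50 (q = (6 + 4)*5 = 10*5 = 50)
G(7, -3)*q = 0*50 = 0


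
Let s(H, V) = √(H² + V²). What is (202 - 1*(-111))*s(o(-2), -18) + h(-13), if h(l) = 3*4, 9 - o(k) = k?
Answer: 12 + 313*√445 ≈ 6614.7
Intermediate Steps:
o(k) = 9 - k
h(l) = 12
(202 - 1*(-111))*s(o(-2), -18) + h(-13) = (202 - 1*(-111))*√((9 - 1*(-2))² + (-18)²) + 12 = (202 + 111)*√((9 + 2)² + 324) + 12 = 313*√(11² + 324) + 12 = 313*√(121 + 324) + 12 = 313*√445 + 12 = 12 + 313*√445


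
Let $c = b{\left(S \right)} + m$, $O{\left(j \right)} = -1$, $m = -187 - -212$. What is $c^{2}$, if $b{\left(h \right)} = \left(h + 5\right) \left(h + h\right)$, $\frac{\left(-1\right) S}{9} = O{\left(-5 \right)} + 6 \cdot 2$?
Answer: $347337769$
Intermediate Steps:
$m = 25$ ($m = -187 + 212 = 25$)
$S = -99$ ($S = - 9 \left(-1 + 6 \cdot 2\right) = - 9 \left(-1 + 12\right) = \left(-9\right) 11 = -99$)
$b{\left(h \right)} = 2 h \left(5 + h\right)$ ($b{\left(h \right)} = \left(5 + h\right) 2 h = 2 h \left(5 + h\right)$)
$c = 18637$ ($c = 2 \left(-99\right) \left(5 - 99\right) + 25 = 2 \left(-99\right) \left(-94\right) + 25 = 18612 + 25 = 18637$)
$c^{2} = 18637^{2} = 347337769$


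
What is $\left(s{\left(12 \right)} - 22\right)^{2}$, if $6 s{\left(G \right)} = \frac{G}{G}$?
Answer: $\frac{17161}{36} \approx 476.69$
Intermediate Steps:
$s{\left(G \right)} = \frac{1}{6}$ ($s{\left(G \right)} = \frac{G \frac{1}{G}}{6} = \frac{1}{6} \cdot 1 = \frac{1}{6}$)
$\left(s{\left(12 \right)} - 22\right)^{2} = \left(\frac{1}{6} - 22\right)^{2} = \left(- \frac{131}{6}\right)^{2} = \frac{17161}{36}$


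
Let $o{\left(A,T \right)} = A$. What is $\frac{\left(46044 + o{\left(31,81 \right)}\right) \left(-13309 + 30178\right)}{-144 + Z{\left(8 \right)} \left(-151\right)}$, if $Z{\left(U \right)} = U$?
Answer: $- \frac{777239175}{1352} \approx -5.7488 \cdot 10^{5}$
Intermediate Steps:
$\frac{\left(46044 + o{\left(31,81 \right)}\right) \left(-13309 + 30178\right)}{-144 + Z{\left(8 \right)} \left(-151\right)} = \frac{\left(46044 + 31\right) \left(-13309 + 30178\right)}{-144 + 8 \left(-151\right)} = \frac{46075 \cdot 16869}{-144 - 1208} = \frac{777239175}{-1352} = 777239175 \left(- \frac{1}{1352}\right) = - \frac{777239175}{1352}$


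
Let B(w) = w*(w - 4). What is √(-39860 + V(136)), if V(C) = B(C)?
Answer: 2*I*√5477 ≈ 148.01*I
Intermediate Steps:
B(w) = w*(-4 + w)
V(C) = C*(-4 + C)
√(-39860 + V(136)) = √(-39860 + 136*(-4 + 136)) = √(-39860 + 136*132) = √(-39860 + 17952) = √(-21908) = 2*I*√5477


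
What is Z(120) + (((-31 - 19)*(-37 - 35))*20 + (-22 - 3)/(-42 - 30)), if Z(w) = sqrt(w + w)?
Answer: 5184025/72 + 4*sqrt(15) ≈ 72016.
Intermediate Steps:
Z(w) = sqrt(2)*sqrt(w) (Z(w) = sqrt(2*w) = sqrt(2)*sqrt(w))
Z(120) + (((-31 - 19)*(-37 - 35))*20 + (-22 - 3)/(-42 - 30)) = sqrt(2)*sqrt(120) + (((-31 - 19)*(-37 - 35))*20 + (-22 - 3)/(-42 - 30)) = sqrt(2)*(2*sqrt(30)) + (-50*(-72)*20 - 25/(-72)) = 4*sqrt(15) + (3600*20 - 25*(-1/72)) = 4*sqrt(15) + (72000 + 25/72) = 4*sqrt(15) + 5184025/72 = 5184025/72 + 4*sqrt(15)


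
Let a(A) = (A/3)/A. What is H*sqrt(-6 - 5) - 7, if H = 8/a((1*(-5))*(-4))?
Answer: -7 + 24*I*sqrt(11) ≈ -7.0 + 79.599*I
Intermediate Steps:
a(A) = 1/3 (a(A) = (A*(1/3))/A = (A/3)/A = 1/3)
H = 24 (H = 8/(1/3) = 8*3 = 24)
H*sqrt(-6 - 5) - 7 = 24*sqrt(-6 - 5) - 7 = 24*sqrt(-11) - 7 = 24*(I*sqrt(11)) - 7 = 24*I*sqrt(11) - 7 = -7 + 24*I*sqrt(11)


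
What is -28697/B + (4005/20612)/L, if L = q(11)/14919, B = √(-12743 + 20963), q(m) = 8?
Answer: 59750595/164896 - 28697*√2055/4110 ≈ 45.834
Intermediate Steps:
B = 2*√2055 (B = √8220 = 2*√2055 ≈ 90.664)
L = 8/14919 ≈ 0.00053623
-28697/B + (4005/20612)/L = -28697*√2055/4110 + (4005/20612)/(8/14919) = -28697*√2055/4110 + (4005*(1/20612))*(14919/8) = -28697*√2055/4110 + (4005/20612)*(14919/8) = -28697*√2055/4110 + 59750595/164896 = 59750595/164896 - 28697*√2055/4110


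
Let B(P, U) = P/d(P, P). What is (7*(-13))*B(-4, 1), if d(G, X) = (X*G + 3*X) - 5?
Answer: -364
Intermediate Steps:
d(G, X) = -5 + 3*X + G*X (d(G, X) = (G*X + 3*X) - 5 = (3*X + G*X) - 5 = -5 + 3*X + G*X)
B(P, U) = P/(-5 + P² + 3*P) (B(P, U) = P/(-5 + 3*P + P*P) = P/(-5 + 3*P + P²) = P/(-5 + P² + 3*P))
(7*(-13))*B(-4, 1) = (7*(-13))*(-4/(-5 + (-4)² + 3*(-4))) = -(-364)/(-5 + 16 - 12) = -(-364)/(-1) = -(-364)*(-1) = -91*4 = -364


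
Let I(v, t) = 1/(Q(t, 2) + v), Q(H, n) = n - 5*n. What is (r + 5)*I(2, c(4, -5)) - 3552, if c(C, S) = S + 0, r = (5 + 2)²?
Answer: -3561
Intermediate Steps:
Q(H, n) = -4*n
r = 49 (r = 7² = 49)
c(C, S) = S
I(v, t) = 1/(-8 + v) (I(v, t) = 1/(-4*2 + v) = 1/(-8 + v))
(r + 5)*I(2, c(4, -5)) - 3552 = (49 + 5)/(-8 + 2) - 3552 = 54/(-6) - 3552 = 54*(-⅙) - 3552 = -9 - 3552 = -3561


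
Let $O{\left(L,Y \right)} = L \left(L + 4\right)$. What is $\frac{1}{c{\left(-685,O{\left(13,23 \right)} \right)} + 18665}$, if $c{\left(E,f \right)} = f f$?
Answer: $\frac{1}{67506} \approx 1.4814 \cdot 10^{-5}$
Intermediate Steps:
$O{\left(L,Y \right)} = L \left(4 + L\right)$
$c{\left(E,f \right)} = f^{2}$
$\frac{1}{c{\left(-685,O{\left(13,23 \right)} \right)} + 18665} = \frac{1}{\left(13 \left(4 + 13\right)\right)^{2} + 18665} = \frac{1}{\left(13 \cdot 17\right)^{2} + 18665} = \frac{1}{221^{2} + 18665} = \frac{1}{48841 + 18665} = \frac{1}{67506}$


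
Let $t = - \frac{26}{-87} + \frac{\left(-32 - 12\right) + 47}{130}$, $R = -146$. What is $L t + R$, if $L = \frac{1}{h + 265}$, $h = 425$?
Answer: $- \frac{1139365759}{7803900} \approx -146.0$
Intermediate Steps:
$L = \frac{1}{690}$ ($L = \frac{1}{425 + 265} = \frac{1}{690} \approx 0.0014493$)
$t = \frac{3641}{11310}$ ($t = \left(-26\right) \left(- \frac{1}{87}\right) + \left(-44 + 47\right) \frac{1}{130} = \frac{26}{87} + 3 \cdot \frac{1}{130} = \frac{26}{87} + \frac{3}{130} = \frac{3641}{11310} \approx 0.32193$)
$L t + R = \frac{1}{690} \cdot \frac{3641}{11310} - 146 = \frac{3641}{7803900} - 146 = - \frac{1139365759}{7803900}$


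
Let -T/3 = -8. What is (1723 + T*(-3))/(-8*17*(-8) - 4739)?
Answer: -1651/3651 ≈ -0.45220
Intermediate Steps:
T = 24 (T = -3*(-8) = 24)
(1723 + T*(-3))/(-8*17*(-8) - 4739) = (1723 + 24*(-3))/(-8*17*(-8) - 4739) = (1723 - 72)/(-136*(-8) - 4739) = 1651/(1088 - 4739) = 1651/(-3651) = 1651*(-1/3651) = -1651/3651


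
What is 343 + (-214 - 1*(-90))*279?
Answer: -34253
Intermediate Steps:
343 + (-214 - 1*(-90))*279 = 343 + (-214 + 90)*279 = 343 - 124*279 = 343 - 34596 = -34253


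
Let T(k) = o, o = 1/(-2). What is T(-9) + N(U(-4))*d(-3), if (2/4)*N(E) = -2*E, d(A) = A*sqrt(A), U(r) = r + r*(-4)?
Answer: -1/2 + 144*I*sqrt(3) ≈ -0.5 + 249.42*I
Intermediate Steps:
U(r) = -3*r (U(r) = r - 4*r = -3*r)
d(A) = A**(3/2)
N(E) = -4*E (N(E) = 2*(-2*E) = -4*E)
o = -1/2 ≈ -0.50000
T(k) = -1/2
T(-9) + N(U(-4))*d(-3) = -1/2 + (-(-12)*(-4))*(-3)**(3/2) = -1/2 + (-4*12)*(-3*I*sqrt(3)) = -1/2 - (-144)*I*sqrt(3) = -1/2 + 144*I*sqrt(3)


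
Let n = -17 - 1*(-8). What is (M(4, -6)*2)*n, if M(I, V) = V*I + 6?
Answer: 324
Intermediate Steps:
M(I, V) = 6 + I*V (M(I, V) = I*V + 6 = 6 + I*V)
n = -9 (n = -17 + 8 = -9)
(M(4, -6)*2)*n = ((6 + 4*(-6))*2)*(-9) = ((6 - 24)*2)*(-9) = -18*2*(-9) = -36*(-9) = 324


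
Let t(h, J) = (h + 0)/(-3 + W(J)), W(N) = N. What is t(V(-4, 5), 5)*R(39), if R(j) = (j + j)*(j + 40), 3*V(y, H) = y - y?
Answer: 0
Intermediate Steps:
V(y, H) = 0 (V(y, H) = (y - y)/3 = (⅓)*0 = 0)
t(h, J) = h/(-3 + J) (t(h, J) = (h + 0)/(-3 + J) = h/(-3 + J))
R(j) = 2*j*(40 + j) (R(j) = (2*j)*(40 + j) = 2*j*(40 + j))
t(V(-4, 5), 5)*R(39) = (0/(-3 + 5))*(2*39*(40 + 39)) = (0/2)*(2*39*79) = (0*(½))*6162 = 0*6162 = 0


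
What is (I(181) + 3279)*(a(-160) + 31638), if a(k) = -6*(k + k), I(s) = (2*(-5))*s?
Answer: 49296702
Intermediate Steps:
I(s) = -10*s
a(k) = -12*k
(I(181) + 3279)*(a(-160) + 31638) = (-10*181 + 3279)*(-12*(-160) + 31638) = (-1810 + 3279)*(1920 + 31638) = 1469*33558 = 49296702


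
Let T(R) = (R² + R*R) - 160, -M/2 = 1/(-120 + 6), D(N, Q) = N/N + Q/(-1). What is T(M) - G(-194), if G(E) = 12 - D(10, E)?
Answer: 74729/3249 ≈ 23.001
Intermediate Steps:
D(N, Q) = 1 - Q (D(N, Q) = 1 + Q*(-1) = 1 - Q)
G(E) = 11 + E (G(E) = 12 - (1 - E) = 12 + (-1 + E) = 11 + E)
M = 1/57 (M = -2/(-120 + 6) = -2/(-114) = -2*(-1/114) = 1/57 ≈ 0.017544)
T(R) = -160 + 2*R² (T(R) = (R² + R²) - 160 = 2*R² - 160 = -160 + 2*R²)
T(M) - G(-194) = (-160 + 2*(1/57)²) - (11 - 194) = (-160 + 2*(1/3249)) - 1*(-183) = (-160 + 2/3249) + 183 = -519838/3249 + 183 = 74729/3249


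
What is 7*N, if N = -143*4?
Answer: -4004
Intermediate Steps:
N = -572
7*N = 7*(-572) = -4004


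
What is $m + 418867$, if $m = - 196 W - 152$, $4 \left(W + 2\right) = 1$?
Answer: $419058$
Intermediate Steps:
$W = - \frac{7}{4}$ ($W = -2 + \frac{1}{4} \cdot 1 = -2 + \frac{1}{4} = - \frac{7}{4} \approx -1.75$)
$m = 191$ ($m = \left(-196\right) \left(- \frac{7}{4}\right) - 152 = 343 - 152 = 191$)
$m + 418867 = 191 + 418867 = 419058$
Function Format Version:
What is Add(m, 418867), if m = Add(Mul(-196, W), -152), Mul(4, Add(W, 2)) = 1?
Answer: 419058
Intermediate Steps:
W = Rational(-7, 4) (W = Add(-2, Mul(Rational(1, 4), 1)) = Add(-2, Rational(1, 4)) = Rational(-7, 4) ≈ -1.7500)
m = 191 (m = Add(Mul(-196, Rational(-7, 4)), -152) = Add(343, -152) = 191)
Add(m, 418867) = Add(191, 418867) = 419058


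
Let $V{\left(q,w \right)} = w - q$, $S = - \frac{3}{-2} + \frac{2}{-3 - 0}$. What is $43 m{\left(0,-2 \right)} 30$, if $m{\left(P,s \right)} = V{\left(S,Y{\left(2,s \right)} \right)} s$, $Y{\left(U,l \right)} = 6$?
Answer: $-13330$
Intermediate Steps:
$S = \frac{5}{6}$ ($S = \left(-3\right) \left(- \frac{1}{2}\right) + \frac{2}{-3 + 0} = \frac{3}{2} + \frac{2}{-3} = \frac{3}{2} + 2 \left(- \frac{1}{3}\right) = \frac{3}{2} - \frac{2}{3} = \frac{5}{6} \approx 0.83333$)
$m{\left(P,s \right)} = \frac{31 s}{6}$ ($m{\left(P,s \right)} = \left(6 - \frac{5}{6}\right) s = \frac{31 s}{6}$)
$43 m{\left(0,-2 \right)} 30 = 43 \cdot \frac{31}{6} \left(-2\right) 30 = 43 \left(- \frac{31}{3}\right) 30 = \left(- \frac{1333}{3}\right) 30 = -13330$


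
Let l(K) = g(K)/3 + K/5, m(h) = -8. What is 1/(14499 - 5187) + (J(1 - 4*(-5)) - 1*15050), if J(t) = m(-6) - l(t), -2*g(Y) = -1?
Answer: -233767929/15520 ≈ -15062.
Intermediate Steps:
g(Y) = ½ (g(Y) = -½*(-1) = ½)
l(K) = ⅙ + K/5 (l(K) = (½)/3 + K/5 = (½)*(⅓) + K*(⅕) = ⅙ + K/5)
J(t) = -49/6 - t/5 (J(t) = -8 - (⅙ + t/5) = -8 + (-⅙ - t/5) = -49/6 - t/5)
1/(14499 - 5187) + (J(1 - 4*(-5)) - 1*15050) = 1/(14499 - 5187) + ((-49/6 - (1 - 4*(-5))/5) - 1*15050) = 1/9312 + ((-49/6 - (1 + 20)/5) - 15050) = 1/9312 + ((-49/6 - ⅕*21) - 15050) = 1/9312 + ((-49/6 - 21/5) - 15050) = 1/9312 + (-371/30 - 15050) = 1/9312 - 451871/30 = -233767929/15520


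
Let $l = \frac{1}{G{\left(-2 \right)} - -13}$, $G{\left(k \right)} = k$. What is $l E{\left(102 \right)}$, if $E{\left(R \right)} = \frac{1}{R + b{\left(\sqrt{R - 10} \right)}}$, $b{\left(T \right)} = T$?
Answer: $\frac{51}{56716} - \frac{\sqrt{23}}{56716} \approx 0.00081466$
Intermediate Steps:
$E{\left(R \right)} = \frac{1}{R + \sqrt{-10 + R}}$ ($E{\left(R \right)} = \frac{1}{R + \sqrt{R - 10}} = \frac{1}{R + \sqrt{-10 + R}}$)
$l = \frac{1}{11}$ ($l = \frac{1}{-2 - -13} = \frac{1}{-2 + \left(-24 + 37\right)} = \frac{1}{-2 + 13} = \frac{1}{11} \approx 0.090909$)
$l E{\left(102 \right)} = \frac{1}{11 \left(102 + \sqrt{-10 + 102}\right)} = \frac{1}{11 \left(102 + \sqrt{92}\right)} = \frac{1}{11 \left(102 + 2 \sqrt{23}\right)}$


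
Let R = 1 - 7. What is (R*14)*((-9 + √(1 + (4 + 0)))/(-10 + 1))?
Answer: -84 + 28*√5/3 ≈ -63.130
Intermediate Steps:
R = -6
(R*14)*((-9 + √(1 + (4 + 0)))/(-10 + 1)) = (-6*14)*((-9 + √(1 + (4 + 0)))/(-10 + 1)) = -84*(-9 + √(1 + 4))/(-9) = -84*(-9 + √5)*(-1)/9 = -84*(1 - √5/9) = -84 + 28*√5/3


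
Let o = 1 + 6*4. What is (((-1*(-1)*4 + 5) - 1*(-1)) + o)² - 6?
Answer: 1219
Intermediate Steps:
o = 25 (o = 1 + 24 = 25)
(((-1*(-1)*4 + 5) - 1*(-1)) + o)² - 6 = (((-1*(-1)*4 + 5) - 1*(-1)) + 25)² - 6 = (((1*4 + 5) + 1) + 25)² - 6 = (((4 + 5) + 1) + 25)² - 6 = ((9 + 1) + 25)² - 6 = (10 + 25)² - 6 = 35² - 6 = 1225 - 6 = 1219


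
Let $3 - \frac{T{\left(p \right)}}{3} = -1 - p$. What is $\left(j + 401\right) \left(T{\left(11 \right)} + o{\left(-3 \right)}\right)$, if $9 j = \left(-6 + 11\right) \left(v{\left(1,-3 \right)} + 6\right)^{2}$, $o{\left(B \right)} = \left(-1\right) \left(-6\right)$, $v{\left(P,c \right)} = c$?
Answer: $20706$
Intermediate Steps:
$o{\left(B \right)} = 6$
$j = 5$ ($j = \frac{\left(-6 + 11\right) \left(-3 + 6\right)^{2}}{9} = \frac{5 \cdot 3^{2}}{9} = \frac{5 \cdot 9}{9} = \frac{1}{9} \cdot 45 = 5$)
$T{\left(p \right)} = 12 + 3 p$ ($T{\left(p \right)} = 9 - 3 \left(-1 - p\right) = 9 + \left(3 + 3 p\right) = 12 + 3 p$)
$\left(j + 401\right) \left(T{\left(11 \right)} + o{\left(-3 \right)}\right) = \left(5 + 401\right) \left(\left(12 + 3 \cdot 11\right) + 6\right) = 406 \left(\left(12 + 33\right) + 6\right) = 406 \left(45 + 6\right) = 406 \cdot 51 = 20706$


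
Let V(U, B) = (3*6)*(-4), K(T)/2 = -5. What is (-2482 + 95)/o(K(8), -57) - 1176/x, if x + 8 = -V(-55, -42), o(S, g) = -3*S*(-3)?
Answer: 2933/360 ≈ 8.1472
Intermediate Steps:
K(T) = -10 (K(T) = 2*(-5) = -10)
V(U, B) = -72 (V(U, B) = 18*(-4) = -72)
o(S, g) = 9*S
x = 64 (x = -8 - 1*(-72) = -8 + 72 = 64)
(-2482 + 95)/o(K(8), -57) - 1176/x = (-2482 + 95)/((9*(-10))) - 1176/64 = -2387/(-90) - 1176*1/64 = -2387*(-1/90) - 147/8 = 2387/90 - 147/8 = 2933/360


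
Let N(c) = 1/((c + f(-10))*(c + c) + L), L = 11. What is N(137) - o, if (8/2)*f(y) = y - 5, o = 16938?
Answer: -1237202332/73043 ≈ -16938.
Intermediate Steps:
f(y) = -5/4 + y/4 (f(y) = (y - 5)/4 = (-5 + y)/4 = -5/4 + y/4)
N(c) = 1/(11 + 2*c*(-15/4 + c)) (N(c) = 1/((c + (-5/4 + (1/4)*(-10)))*(c + c) + 11) = 1/((c + (-5/4 - 5/2))*(2*c) + 11) = 1/((c - 15/4)*(2*c) + 11) = 1/((-15/4 + c)*(2*c) + 11) = 1/(2*c*(-15/4 + c) + 11) = 1/(11 + 2*c*(-15/4 + c)))
N(137) - o = 2/(22 - 15*137 + 4*137**2) - 1*16938 = 2/(22 - 2055 + 4*18769) - 16938 = 2/(22 - 2055 + 75076) - 16938 = 2/73043 - 16938 = -1237202332/73043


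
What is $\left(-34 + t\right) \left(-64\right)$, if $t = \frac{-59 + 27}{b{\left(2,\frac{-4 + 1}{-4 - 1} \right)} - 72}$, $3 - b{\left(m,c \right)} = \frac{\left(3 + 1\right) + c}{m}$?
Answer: $\frac{1531008}{713} \approx 2147.3$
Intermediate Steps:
$b{\left(m,c \right)} = 3 - \frac{4 + c}{m}$ ($b{\left(m,c \right)} = 3 - \frac{\left(3 + 1\right) + c}{m} = 3 - \frac{4 + c}{m}$)
$t = \frac{320}{713}$ ($t = \frac{-59 + 27}{\frac{-4 - \frac{-4 + 1}{-4 - 1} + 3 \cdot 2}{2} - 72} = - \frac{32}{\frac{-4 - - \frac{3}{-5} + 6}{2} - 72} = - \frac{32}{\frac{-4 - \left(-3\right) \left(- \frac{1}{5}\right) + 6}{2} - 72} = - \frac{32}{\frac{-4 - \frac{3}{5} + 6}{2} - 72} = - \frac{32}{\frac{1}{2} \cdot \frac{7}{5} - 72} = - \frac{32}{\frac{7}{10} - 72} = - \frac{32}{- \frac{713}{10}} = \left(-32\right) \left(- \frac{10}{713}\right) = \frac{320}{713} \approx 0.44881$)
$\left(-34 + t\right) \left(-64\right) = \left(-34 + \frac{320}{713}\right) \left(-64\right) = \left(- \frac{23922}{713}\right) \left(-64\right) = \frac{1531008}{713}$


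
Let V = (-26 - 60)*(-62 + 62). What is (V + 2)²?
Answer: 4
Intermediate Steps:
V = 0 (V = -86*0 = 0)
(V + 2)² = (0 + 2)² = 2² = 4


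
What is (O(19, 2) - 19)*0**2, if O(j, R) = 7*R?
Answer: 0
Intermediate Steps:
(O(19, 2) - 19)*0**2 = (7*2 - 19)*0**2 = (14 - 19)*0 = -5*0 = 0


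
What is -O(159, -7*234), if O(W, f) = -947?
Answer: 947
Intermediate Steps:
-O(159, -7*234) = -1*(-947) = 947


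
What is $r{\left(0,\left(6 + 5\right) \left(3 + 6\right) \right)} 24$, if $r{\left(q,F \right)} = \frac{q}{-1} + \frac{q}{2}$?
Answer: $0$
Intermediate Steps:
$r{\left(q,F \right)} = - \frac{q}{2}$ ($r{\left(q,F \right)} = q \left(-1\right) + q \frac{1}{2} = - q + \frac{q}{2} = - \frac{q}{2}$)
$r{\left(0,\left(6 + 5\right) \left(3 + 6\right) \right)} 24 = \left(- \frac{1}{2}\right) 0 \cdot 24 = 0 \cdot 24 = 0$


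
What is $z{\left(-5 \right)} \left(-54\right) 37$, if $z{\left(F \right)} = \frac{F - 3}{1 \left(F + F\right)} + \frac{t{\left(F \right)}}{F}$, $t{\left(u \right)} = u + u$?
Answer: $- \frac{27972}{5} \approx -5594.4$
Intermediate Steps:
$t{\left(u \right)} = 2 u$
$z{\left(F \right)} = 2 + \frac{-3 + F}{2 F}$ ($z{\left(F \right)} = \frac{F - 3}{1 \left(F + F\right)} + \frac{2 F}{F} = \frac{-3 + F}{1 \cdot 2 F} + 2 = \frac{-3 + F}{2 F} + 2 = 2 + \frac{-3 + F}{2 F}$)
$z{\left(-5 \right)} \left(-54\right) 37 = \frac{-3 + 5 \left(-5\right)}{2 \left(-5\right)} \left(-54\right) 37 = \frac{1}{2} \left(- \frac{1}{5}\right) \left(-3 - 25\right) \left(-54\right) 37 = \frac{1}{2} \left(- \frac{1}{5}\right) \left(-28\right) \left(-54\right) 37 = \frac{14}{5} \left(-54\right) 37 = \left(- \frac{756}{5}\right) 37 = - \frac{27972}{5}$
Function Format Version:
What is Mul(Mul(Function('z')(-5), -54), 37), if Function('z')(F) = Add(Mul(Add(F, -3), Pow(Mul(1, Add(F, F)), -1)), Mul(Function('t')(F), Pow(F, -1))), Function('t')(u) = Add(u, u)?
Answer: Rational(-27972, 5) ≈ -5594.4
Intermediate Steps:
Function('t')(u) = Mul(2, u)
Function('z')(F) = Add(2, Mul(Rational(1, 2), Pow(F, -1), Add(-3, F))) (Function('z')(F) = Add(Mul(Add(F, -3), Pow(Mul(1, Add(F, F)), -1)), Mul(Mul(2, F), Pow(F, -1))) = Add(Mul(Add(-3, F), Pow(Mul(1, Mul(2, F)), -1)), 2) = Add(Mul(Add(-3, F), Pow(Mul(2, F), -1)), 2) = Add(Mul(Add(-3, F), Mul(Rational(1, 2), Pow(F, -1))), 2) = Add(Mul(Rational(1, 2), Pow(F, -1), Add(-3, F)), 2) = Add(2, Mul(Rational(1, 2), Pow(F, -1), Add(-3, F))))
Mul(Mul(Function('z')(-5), -54), 37) = Mul(Mul(Mul(Rational(1, 2), Pow(-5, -1), Add(-3, Mul(5, -5))), -54), 37) = Mul(Mul(Mul(Rational(1, 2), Rational(-1, 5), Add(-3, -25)), -54), 37) = Mul(Mul(Mul(Rational(1, 2), Rational(-1, 5), -28), -54), 37) = Mul(Mul(Rational(14, 5), -54), 37) = Mul(Rational(-756, 5), 37) = Rational(-27972, 5)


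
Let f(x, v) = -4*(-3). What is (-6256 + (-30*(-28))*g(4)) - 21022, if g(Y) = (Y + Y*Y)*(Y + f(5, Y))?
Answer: 241522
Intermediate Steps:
f(x, v) = 12
g(Y) = (12 + Y)*(Y + Y²) (g(Y) = (Y + Y*Y)*(Y + 12) = (Y + Y²)*(12 + Y) = (12 + Y)*(Y + Y²))
(-6256 + (-30*(-28))*g(4)) - 21022 = (-6256 + (-30*(-28))*(4*(12 + 4² + 13*4))) - 21022 = (-6256 + 840*(4*(12 + 16 + 52))) - 21022 = (-6256 + 840*(4*80)) - 21022 = (-6256 + 840*320) - 21022 = (-6256 + 268800) - 21022 = 262544 - 21022 = 241522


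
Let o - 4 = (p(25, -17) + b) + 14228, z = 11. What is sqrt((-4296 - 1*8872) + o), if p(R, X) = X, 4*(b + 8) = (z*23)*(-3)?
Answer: sqrt(3397)/2 ≈ 29.142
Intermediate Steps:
b = -791/4 (b = -8 + ((11*23)*(-3))/4 = -8 + (253*(-3))/4 = -8 + (1/4)*(-759) = -8 - 759/4 = -791/4 ≈ -197.75)
o = 56069/4 (o = 4 + ((-17 - 791/4) + 14228) = 4 + (-859/4 + 14228) = 4 + 56053/4 = 56069/4 ≈ 14017.)
sqrt((-4296 - 1*8872) + o) = sqrt((-4296 - 1*8872) + 56069/4) = sqrt((-4296 - 8872) + 56069/4) = sqrt(-13168 + 56069/4) = sqrt(3397/4) = sqrt(3397)/2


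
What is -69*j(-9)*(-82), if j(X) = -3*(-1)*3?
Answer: 50922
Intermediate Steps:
j(X) = 9 (j(X) = 3*3 = 9)
-69*j(-9)*(-82) = -69*9*(-82) = -621*(-82) = 50922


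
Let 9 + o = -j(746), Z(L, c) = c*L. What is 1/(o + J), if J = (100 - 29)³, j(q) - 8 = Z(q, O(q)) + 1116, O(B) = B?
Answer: -1/199738 ≈ -5.0066e-6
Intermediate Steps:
Z(L, c) = L*c
j(q) = 1124 + q² (j(q) = 8 + (q*q + 1116) = 8 + (q² + 1116) = 8 + (1116 + q²) = 1124 + q²)
o = -557649 (o = -9 - (1124 + 746²) = -9 - (1124 + 556516) = -9 - 1*557640 = -9 - 557640 = -557649)
J = 357911 (J = 71³ = 357911)
1/(o + J) = 1/(-557649 + 357911) = 1/(-199738) = -1/199738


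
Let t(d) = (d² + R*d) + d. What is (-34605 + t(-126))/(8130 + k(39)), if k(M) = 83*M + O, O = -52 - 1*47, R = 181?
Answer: -4629/1252 ≈ -3.6973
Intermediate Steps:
O = -99 (O = -52 - 47 = -99)
t(d) = d² + 182*d (t(d) = (d² + 181*d) + d = d² + 182*d)
k(M) = -99 + 83*M (k(M) = 83*M - 99 = -99 + 83*M)
(-34605 + t(-126))/(8130 + k(39)) = (-34605 - 126*(182 - 126))/(8130 + (-99 + 83*39)) = (-34605 - 126*56)/(8130 + (-99 + 3237)) = (-34605 - 7056)/(8130 + 3138) = -41661/11268 = -41661*1/11268 = -4629/1252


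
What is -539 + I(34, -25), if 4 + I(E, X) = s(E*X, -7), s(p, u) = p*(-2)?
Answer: 1157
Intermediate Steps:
s(p, u) = -2*p
I(E, X) = -4 - 2*E*X
-539 + I(34, -25) = -539 + (-4 - 2*34*(-25)) = -539 + (-4 + 1700) = -539 + 1696 = 1157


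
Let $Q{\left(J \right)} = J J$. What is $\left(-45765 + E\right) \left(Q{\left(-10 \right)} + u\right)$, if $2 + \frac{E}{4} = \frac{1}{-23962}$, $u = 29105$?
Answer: $- \frac{16016206429575}{11981} \approx -1.3368 \cdot 10^{9}$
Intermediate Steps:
$Q{\left(J \right)} = J^{2}$
$E = - \frac{95850}{11981}$ ($E = -8 + \frac{4}{-23962} = -8 + 4 \left(- \frac{1}{23962}\right) = -8 - \frac{2}{11981} = - \frac{95850}{11981} \approx -8.0002$)
$\left(-45765 + E\right) \left(Q{\left(-10 \right)} + u\right) = \left(-45765 - \frac{95850}{11981}\right) \left(\left(-10\right)^{2} + 29105\right) = - \frac{548406315 \left(100 + 29105\right)}{11981} = \left(- \frac{548406315}{11981}\right) 29205 = - \frac{16016206429575}{11981}$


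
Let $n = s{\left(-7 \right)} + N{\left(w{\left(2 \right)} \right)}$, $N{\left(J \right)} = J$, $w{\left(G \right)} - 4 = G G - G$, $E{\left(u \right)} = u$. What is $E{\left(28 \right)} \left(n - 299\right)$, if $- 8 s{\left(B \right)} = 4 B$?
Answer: $-8106$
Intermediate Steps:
$w{\left(G \right)} = 4 + G^{2} - G$ ($w{\left(G \right)} = 4 - \left(G - G G\right) = 4 + \left(G^{2} - G\right) = 4 + G^{2} - G$)
$s{\left(B \right)} = - \frac{B}{2}$ ($s{\left(B \right)} = - \frac{4 B}{8} = - \frac{B}{2}$)
$n = \frac{19}{2}$ ($n = \left(- \frac{1}{2}\right) \left(-7\right) + \left(4 + 2^{2} - 2\right) = \frac{7}{2} + \left(4 + 4 - 2\right) = \frac{7}{2} + 6 = \frac{19}{2} \approx 9.5$)
$E{\left(28 \right)} \left(n - 299\right) = 28 \left(\frac{19}{2} - 299\right) = 28 \left(- \frac{579}{2}\right) = -8106$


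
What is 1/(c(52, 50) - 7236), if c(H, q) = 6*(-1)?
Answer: -1/7242 ≈ -0.00013808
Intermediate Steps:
c(H, q) = -6
1/(c(52, 50) - 7236) = 1/(-6 - 7236) = 1/(-7242) = -1/7242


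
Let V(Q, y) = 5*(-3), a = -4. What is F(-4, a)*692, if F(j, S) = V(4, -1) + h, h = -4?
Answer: -13148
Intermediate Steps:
V(Q, y) = -15
F(j, S) = -19 (F(j, S) = -15 - 4 = -19)
F(-4, a)*692 = -19*692 = -13148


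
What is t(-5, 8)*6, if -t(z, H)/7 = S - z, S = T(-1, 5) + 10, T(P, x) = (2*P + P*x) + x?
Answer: -546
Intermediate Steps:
T(P, x) = x + 2*P + P*x
S = 8 (S = (5 + 2*(-1) - 1*5) + 10 = (5 - 2 - 5) + 10 = -2 + 10 = 8)
t(z, H) = -56 + 7*z (t(z, H) = -7*(8 - z) = -56 + 7*z)
t(-5, 8)*6 = (-56 + 7*(-5))*6 = (-56 - 35)*6 = -91*6 = -546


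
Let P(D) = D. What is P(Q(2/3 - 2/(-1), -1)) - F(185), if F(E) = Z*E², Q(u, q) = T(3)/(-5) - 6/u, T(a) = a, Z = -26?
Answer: 17796943/20 ≈ 8.8985e+5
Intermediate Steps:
Q(u, q) = -⅗ - 6/u (Q(u, q) = 3/(-5) - 6/u = 3*(-⅕) - 6/u = -⅗ - 6/u)
F(E) = -26*E²
P(Q(2/3 - 2/(-1), -1)) - F(185) = (-⅗ - 6/(2/3 - 2/(-1))) - (-26)*185² = (-⅗ - 6/(2*(⅓) - 2*(-1))) - (-26)*34225 = (-⅗ - 6/(⅔ + 2)) - 1*(-889850) = (-⅗ - 6/8/3) + 889850 = (-⅗ - 6*3/8) + 889850 = (-⅗ - 9/4) + 889850 = -57/20 + 889850 = 17796943/20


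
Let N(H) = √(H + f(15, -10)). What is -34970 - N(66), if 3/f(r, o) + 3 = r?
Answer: -34970 - √265/2 ≈ -34978.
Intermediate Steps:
f(r, o) = 3/(-3 + r)
N(H) = √(¼ + H) (N(H) = √(H + 3/(-3 + 15)) = √(H + 3/12) = √(H + 3*(1/12)) = √(H + ¼) = √(¼ + H))
-34970 - N(66) = -34970 - √(1 + 4*66)/2 = -34970 - √(1 + 264)/2 = -34970 - √265/2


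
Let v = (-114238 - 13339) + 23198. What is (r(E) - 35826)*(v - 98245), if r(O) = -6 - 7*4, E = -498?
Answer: 7266096640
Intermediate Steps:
v = -104379 (v = -127577 + 23198 = -104379)
r(O) = -34 (r(O) = -6 - 28 = -34)
(r(E) - 35826)*(v - 98245) = (-34 - 35826)*(-104379 - 98245) = -35860*(-202624) = 7266096640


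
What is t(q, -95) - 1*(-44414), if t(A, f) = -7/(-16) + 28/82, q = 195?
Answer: 29136095/656 ≈ 44415.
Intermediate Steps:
t(A, f) = 511/656 (t(A, f) = -7*(-1/16) + 28*(1/82) = 7/16 + 14/41 = 511/656)
t(q, -95) - 1*(-44414) = 511/656 - 1*(-44414) = 511/656 + 44414 = 29136095/656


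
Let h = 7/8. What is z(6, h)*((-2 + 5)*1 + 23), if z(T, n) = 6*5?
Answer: 780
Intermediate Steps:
h = 7/8 (h = 7*(1/8) = 7/8 ≈ 0.87500)
z(T, n) = 30
z(6, h)*((-2 + 5)*1 + 23) = 30*((-2 + 5)*1 + 23) = 30*(3*1 + 23) = 30*(3 + 23) = 30*26 = 780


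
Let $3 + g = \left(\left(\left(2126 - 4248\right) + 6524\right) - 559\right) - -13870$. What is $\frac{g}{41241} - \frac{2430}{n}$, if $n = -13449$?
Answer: $\frac{112799140}{184883403} \approx 0.61011$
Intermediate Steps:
$g = 17710$ ($g = -3 + \left(\left(\left(\left(2126 - 4248\right) + 6524\right) - 559\right) - -13870\right) = -3 + \left(\left(\left(\left(2126 - 4248\right) + 6524\right) - 559\right) + 13870\right) = -3 + \left(\left(\left(-2122 + 6524\right) - 559\right) + 13870\right) = -3 + \left(\left(4402 - 559\right) + 13870\right) = -3 + \left(3843 + 13870\right) = -3 + 17713 = 17710$)
$\frac{g}{41241} - \frac{2430}{n} = \frac{17710}{41241} - \frac{2430}{-13449} = 17710 \cdot \frac{1}{41241} - - \frac{810}{4483} = \frac{17710}{41241} + \frac{810}{4483} = \frac{112799140}{184883403}$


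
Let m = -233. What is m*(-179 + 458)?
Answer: -65007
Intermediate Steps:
m*(-179 + 458) = -233*(-179 + 458) = -233*279 = -65007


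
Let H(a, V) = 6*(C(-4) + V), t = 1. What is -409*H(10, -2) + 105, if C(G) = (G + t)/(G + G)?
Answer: 16371/4 ≈ 4092.8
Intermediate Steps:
C(G) = (1 + G)/(2*G) (C(G) = (G + 1)/(G + G) = (1 + G)/((2*G)) = (1 + G)*(1/(2*G)) = (1 + G)/(2*G))
H(a, V) = 9/4 + 6*V (H(a, V) = 6*((1/2)*(1 - 4)/(-4) + V) = 6*((1/2)*(-1/4)*(-3) + V) = 6*(3/8 + V) = 9/4 + 6*V)
-409*H(10, -2) + 105 = -409*(9/4 + 6*(-2)) + 105 = -409*(9/4 - 12) + 105 = -409*(-39/4) + 105 = 15951/4 + 105 = 16371/4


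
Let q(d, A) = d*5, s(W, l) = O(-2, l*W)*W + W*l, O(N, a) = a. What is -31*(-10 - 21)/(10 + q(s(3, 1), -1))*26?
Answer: 12493/35 ≈ 356.94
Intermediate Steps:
s(W, l) = W*l + l*W**2 (s(W, l) = (l*W)*W + W*l = (W*l)*W + W*l = l*W**2 + W*l = W*l + l*W**2)
q(d, A) = 5*d
-31*(-10 - 21)/(10 + q(s(3, 1), -1))*26 = -31*(-10 - 21)/(10 + 5*(3*1*(1 + 3)))*26 = -(-961)/(10 + 5*(3*1*4))*26 = -(-961)/(10 + 5*12)*26 = -(-961)/(10 + 60)*26 = -(-961)/70*26 = -31*(-31/70)*26 = (961/70)*26 = 12493/35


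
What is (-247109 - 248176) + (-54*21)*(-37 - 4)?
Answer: -448791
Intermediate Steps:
(-247109 - 248176) + (-54*21)*(-37 - 4) = -495285 - 1134*(-41) = -495285 + 46494 = -448791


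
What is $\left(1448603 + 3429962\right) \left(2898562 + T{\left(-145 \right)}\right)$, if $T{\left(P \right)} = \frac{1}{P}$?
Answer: $\frac{410083869606657}{29} \approx 1.4141 \cdot 10^{13}$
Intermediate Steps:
$\left(1448603 + 3429962\right) \left(2898562 + T{\left(-145 \right)}\right) = \left(1448603 + 3429962\right) \left(2898562 + \frac{1}{-145}\right) = 4878565 \left(2898562 - \frac{1}{145}\right) = 4878565 \cdot \frac{420291489}{145} = \frac{410083869606657}{29}$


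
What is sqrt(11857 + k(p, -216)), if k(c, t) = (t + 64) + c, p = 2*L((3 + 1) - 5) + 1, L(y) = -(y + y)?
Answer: sqrt(11710) ≈ 108.21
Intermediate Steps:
L(y) = -2*y
p = 5 (p = 2*(-2*((3 + 1) - 5)) + 1 = 2*(-2*(4 - 5)) + 1 = 2*(-2*(-1)) + 1 = 2*2 + 1 = 4 + 1 = 5)
k(c, t) = 64 + c + t (k(c, t) = (64 + t) + c = 64 + c + t)
sqrt(11857 + k(p, -216)) = sqrt(11857 + (64 + 5 - 216)) = sqrt(11857 - 147) = sqrt(11710)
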